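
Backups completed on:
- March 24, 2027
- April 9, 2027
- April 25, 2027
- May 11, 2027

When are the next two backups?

The spacing is 16, 16, 16 days — always 16 days.
May 11, 2027 + 16 days = May 27, 2027.
May 27, 2027 + 16 days = June 12, 2027.

May 27, 2027; June 12, 2027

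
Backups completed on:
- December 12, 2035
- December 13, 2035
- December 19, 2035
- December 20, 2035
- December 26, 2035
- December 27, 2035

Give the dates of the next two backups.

January 2, 2036; January 3, 2036

Gaps: 1, 6, 1, 6, 1 days — not constant, but cyclic with period 2.
The events fall on every Wednesday and Thursday.
Next Wednesday: January 2, 2036.
The following Thursday is January 3, 2036.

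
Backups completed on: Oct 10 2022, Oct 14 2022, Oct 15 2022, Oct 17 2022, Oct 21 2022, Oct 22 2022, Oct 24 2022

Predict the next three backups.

Oct 28 2022, Oct 29 2022, Oct 31 2022

Every event lands on a Monday or Friday or Saturday (gaps cycle 4, 1, 2, 4, 1, 2).
So the schedule is: every Monday, Friday and Saturday.
The following Friday is Oct 28 2022.
The following Saturday is Oct 29 2022.
Next Monday: Oct 31 2022.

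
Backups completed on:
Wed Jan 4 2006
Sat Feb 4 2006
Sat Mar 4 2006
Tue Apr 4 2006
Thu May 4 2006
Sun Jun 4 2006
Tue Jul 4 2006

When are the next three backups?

Gaps: 31, 28, 31, 30, 31, 30 days — not constant. Every event is on the 4th of the month.
Pattern: the 4th of each month.
Next: August 2006 → Fri Aug 4 2006.
Next: September 2006 → Mon Sep 4 2006.
Next: October 2006 → Wed Oct 4 2006.

Fri Aug 4 2006, Mon Sep 4 2006, Wed Oct 4 2006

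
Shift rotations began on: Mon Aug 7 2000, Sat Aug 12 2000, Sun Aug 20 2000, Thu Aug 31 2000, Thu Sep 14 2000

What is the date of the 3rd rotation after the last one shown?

The spacing grows by 3 each time: 5, 8, 11, 14 days.
Next gap: 17 days. Thu Sep 14 2000 + 17 days = Sun Oct 1 2000.
Next gap: 20 days. Sun Oct 1 2000 + 20 days = Sat Oct 21 2000.
Next gap: 23 days. Sat Oct 21 2000 + 23 days = Mon Nov 13 2000.

Mon Nov 13 2000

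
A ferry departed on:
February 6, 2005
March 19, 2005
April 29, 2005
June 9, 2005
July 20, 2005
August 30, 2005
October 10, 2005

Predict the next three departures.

November 20, 2005; December 31, 2005; February 10, 2006

Every event comes 41 days after the last (41, 41, 41, 41, 41, 41).
October 10, 2005 + 41 days = November 20, 2005.
November 20, 2005 + 41 days = December 31, 2005.
December 31, 2005 + 41 days = February 10, 2006.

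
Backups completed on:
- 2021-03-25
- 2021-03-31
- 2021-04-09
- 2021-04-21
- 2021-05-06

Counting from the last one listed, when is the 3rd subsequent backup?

The spacing grows by 3 each time: 6, 9, 12, 15 days.
Next gap: 18 days. 2021-05-06 + 18 days = 2021-05-24.
Next gap: 21 days. 2021-05-24 + 21 days = 2021-06-14.
Next gap: 24 days. 2021-06-14 + 24 days = 2021-07-08.

2021-07-08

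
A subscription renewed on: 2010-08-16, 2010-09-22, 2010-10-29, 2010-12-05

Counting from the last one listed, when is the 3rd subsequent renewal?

Every event comes 37 days after the last (37, 37, 37).
2010-12-05 + 37 days = 2011-01-11.
2011-01-11 + 37 days = 2011-02-17.
2011-02-17 + 37 days = 2011-03-26.

2011-03-26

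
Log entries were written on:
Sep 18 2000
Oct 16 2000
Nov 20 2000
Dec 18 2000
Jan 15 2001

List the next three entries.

Gaps: 28, 35, 28, 28 days — a mix of 28 and 35. Every date is a Monday.
Each is the 3rd Monday of its month.
3rd Monday of February 2001: Feb 19 2001.
March 2001 — 3rd Monday is Mar 19 2001.
3rd Monday of April 2001: Apr 16 2001.

Feb 19 2001, Mar 19 2001, Apr 16 2001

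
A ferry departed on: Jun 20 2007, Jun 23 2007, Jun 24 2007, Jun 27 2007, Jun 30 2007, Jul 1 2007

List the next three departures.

Jul 4 2007, Jul 7 2007, Jul 8 2007

Gaps: 3, 1, 3, 3, 1 days — not constant, but cyclic with period 3.
The events fall on every Wednesday, Saturday and Sunday.
Next Wednesday: Jul 4 2007.
The following Saturday is Jul 7 2007.
Next Sunday: Jul 8 2007.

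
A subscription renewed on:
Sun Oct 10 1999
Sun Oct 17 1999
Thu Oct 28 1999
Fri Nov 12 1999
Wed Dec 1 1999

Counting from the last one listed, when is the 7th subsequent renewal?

Wed Aug 2 2000

The spacing grows by 4 each time: 7, 11, 15, 19 days.
Next gap: 23 days. Wed Dec 1 1999 + 23 days = Fri Dec 24 1999.
Next gap: 27 days. Fri Dec 24 1999 + 27 days = Thu Jan 20 2000.
Next gap: 31 days. Thu Jan 20 2000 + 31 days = Sun Feb 20 2000.
Next gap: 35 days. Sun Feb 20 2000 + 35 days = Sun Mar 26 2000.
Next gap: 39 days. Sun Mar 26 2000 + 39 days = Thu May 4 2000.
Next gap: 43 days. Thu May 4 2000 + 43 days = Fri Jun 16 2000.
Next gap: 47 days. Fri Jun 16 2000 + 47 days = Wed Aug 2 2000.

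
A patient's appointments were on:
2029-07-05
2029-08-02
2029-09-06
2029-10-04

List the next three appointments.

2029-11-01, 2029-12-06, 2030-01-03

Gaps: 28, 35, 28 days — a mix of 28 and 35. Every date is a Thursday.
Each is the 1st Thursday of its month.
1st Thursday of November 2029: 2029-11-01.
1st Thursday of December 2029: 2029-12-06.
1st Thursday of January 2030: 2030-01-03.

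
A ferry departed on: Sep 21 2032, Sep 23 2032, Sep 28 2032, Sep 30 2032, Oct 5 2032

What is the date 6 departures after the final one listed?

Every event lands on a Tuesday or Thursday (gaps cycle 2, 5, 2, 5).
So the schedule is: every Tuesday and Thursday.
The following Thursday is Oct 7 2032.
The following Tuesday is Oct 12 2032.
The following Thursday is Oct 14 2032.
Next Tuesday: Oct 19 2032.
The following Thursday is Oct 21 2032.
Next Tuesday: Oct 26 2032.

Oct 26 2032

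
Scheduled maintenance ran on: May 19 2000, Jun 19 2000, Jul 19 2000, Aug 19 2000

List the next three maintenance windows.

The day-of-month is always 19 (31, 30, 31 days between events).
So this recurs on the 19th of each month.
September 2000: Sep 19 2000.
October 2000: Oct 19 2000.
Next: November 2000 → Nov 19 2000.

Sep 19 2000, Oct 19 2000, Nov 19 2000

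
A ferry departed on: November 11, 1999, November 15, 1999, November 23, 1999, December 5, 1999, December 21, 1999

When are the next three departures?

Intervals are 4, 8, 12, 16 days — an arithmetic progression with common difference 4.
Next gap: 20 days. December 21, 1999 + 20 days = January 10, 2000.
Next gap: 24 days. January 10, 2000 + 24 days = February 3, 2000.
Next gap: 28 days. February 3, 2000 + 28 days = March 2, 2000.

January 10, 2000; February 3, 2000; March 2, 2000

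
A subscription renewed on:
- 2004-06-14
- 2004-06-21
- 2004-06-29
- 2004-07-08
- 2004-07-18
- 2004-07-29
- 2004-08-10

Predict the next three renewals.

Intervals are 7, 8, 9, 10, 11, 12 days — an arithmetic progression with common difference 1.
Next gap: 13 days. 2004-08-10 + 13 days = 2004-08-23.
Next gap: 14 days. 2004-08-23 + 14 days = 2004-09-06.
Next gap: 15 days. 2004-09-06 + 15 days = 2004-09-21.

2004-08-23, 2004-09-06, 2004-09-21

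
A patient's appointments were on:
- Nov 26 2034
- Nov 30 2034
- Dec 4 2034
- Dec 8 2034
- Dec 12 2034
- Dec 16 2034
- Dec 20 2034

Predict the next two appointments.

Dec 24 2034, Dec 28 2034

Every event comes 4 days after the last (4, 4, 4, 4, 4, 4).
Dec 20 2034 + 4 days = Dec 24 2034.
Dec 24 2034 + 4 days = Dec 28 2034.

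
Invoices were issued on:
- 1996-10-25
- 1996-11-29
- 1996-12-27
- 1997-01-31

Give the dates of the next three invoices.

Every date is a Friday; gaps 35, 28, 35 days.
Each is the last Friday of its month (at least one falls on the 29th or later, ruling out '4th Friday').
February 1997 ends with Friday 1997-02-28.
March 1997 ends with Friday 1997-03-28.
Last Friday of April 1997: 1997-04-25.

1997-02-28, 1997-03-28, 1997-04-25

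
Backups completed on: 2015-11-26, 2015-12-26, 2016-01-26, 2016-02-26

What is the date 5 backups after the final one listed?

2016-07-26

Each date is the 26th; the gaps (30, 31, 31) track the month lengths.
The rule is the 26th of each month.
Next: March 2016 → 2016-03-26.
April 2016: 2016-04-26.
May 2016: 2016-05-26.
Next: June 2016 → 2016-06-26.
July 2016: 2016-07-26.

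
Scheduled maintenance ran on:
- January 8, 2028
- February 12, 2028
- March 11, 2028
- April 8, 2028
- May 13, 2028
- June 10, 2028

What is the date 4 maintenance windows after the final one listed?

Gaps: 35, 28, 28, 35, 28 days — a mix of 28 and 35. Every date is a Saturday.
Each is the 2nd Saturday of its month.
July 2028 — 2nd Saturday is July 8, 2028.
August 2028 — 2nd Saturday is August 12, 2028.
September 2028 — 2nd Saturday is September 9, 2028.
2nd Saturday of October 2028: October 14, 2028.

October 14, 2028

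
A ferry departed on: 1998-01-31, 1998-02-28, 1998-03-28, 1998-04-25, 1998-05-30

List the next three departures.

1998-06-27, 1998-07-25, 1998-08-29

These are Saturdays with 28, 28, 28, 35-day gaps.
Each is the final Saturday of its month — 1998-01-31 is past the 28th, so '4th Saturday' doesn't fit.
Last Saturday of June 1998: 1998-06-27.
Last Saturday of July 1998: 1998-07-25.
August 1998 ends with Saturday 1998-08-29.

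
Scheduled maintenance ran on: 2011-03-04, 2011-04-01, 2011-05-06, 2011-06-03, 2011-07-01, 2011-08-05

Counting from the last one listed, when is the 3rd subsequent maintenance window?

These are Fridays at 28- or 35-day spacing (28, 35, 28, 28, 35).
The pattern: 1st Friday of the month.
1st Friday of September 2011: 2011-09-02.
October 2011 — 1st Friday is 2011-10-07.
November 2011 — 1st Friday is 2011-11-04.

2011-11-04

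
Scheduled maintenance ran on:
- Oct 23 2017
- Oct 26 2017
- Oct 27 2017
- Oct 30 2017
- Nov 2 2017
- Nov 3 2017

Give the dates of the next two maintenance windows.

Nov 6 2017, Nov 9 2017

Gaps: 3, 1, 3, 3, 1 days — not constant, but cyclic with period 3.
The events fall on every Monday, Thursday and Friday.
Next Monday: Nov 6 2017.
Next Thursday: Nov 9 2017.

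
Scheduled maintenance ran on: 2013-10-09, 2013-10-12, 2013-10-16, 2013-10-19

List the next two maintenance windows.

The gap pattern 3, 4, 3 repeats every 2 events.
These are the Wednesdays and Saturdays of each week.
The following Wednesday is 2013-10-23.
The following Saturday is 2013-10-26.

2013-10-23, 2013-10-26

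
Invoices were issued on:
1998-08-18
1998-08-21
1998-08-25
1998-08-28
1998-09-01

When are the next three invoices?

Gaps: 3, 4, 3, 4 days — not constant, but cyclic with period 2.
The events fall on every Tuesday and Friday.
The following Friday is 1998-09-04.
Next Tuesday: 1998-09-08.
The following Friday is 1998-09-11.

1998-09-04, 1998-09-08, 1998-09-11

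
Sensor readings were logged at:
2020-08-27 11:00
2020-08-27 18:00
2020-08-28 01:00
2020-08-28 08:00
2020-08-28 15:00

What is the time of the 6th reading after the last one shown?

The interval is a steady 7 hours (7, 7, 7, 7).
2020-08-28 15:00 + 7 h = 2020-08-28 22:00.
2020-08-28 22:00 + 7 h = 2020-08-29 05:00.
2020-08-29 05:00 + 7 h = 2020-08-29 12:00.
2020-08-29 12:00 + 7 h = 2020-08-29 19:00.
2020-08-29 19:00 + 7 h = 2020-08-30 02:00.
2020-08-30 02:00 + 7 h = 2020-08-30 09:00.

2020-08-30 09:00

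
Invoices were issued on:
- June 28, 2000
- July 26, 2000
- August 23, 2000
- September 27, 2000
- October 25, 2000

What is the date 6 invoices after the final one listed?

April 25, 2001

Gaps: 28, 28, 35, 28 days — a mix of 28 and 35. Every date is a Wednesday.
Each is the 4th Wednesday of its month.
4th Wednesday of November 2000: November 22, 2000.
4th Wednesday of December 2000: December 27, 2000.
January 2001 — 4th Wednesday is January 24, 2001.
4th Wednesday of February 2001: February 28, 2001.
March 2001 — 4th Wednesday is March 28, 2001.
April 2001 — 4th Wednesday is April 25, 2001.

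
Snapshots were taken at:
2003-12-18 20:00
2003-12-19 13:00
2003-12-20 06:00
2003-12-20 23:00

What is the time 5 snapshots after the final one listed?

2003-12-24 12:00

Gaps: 17, 17, 17 hours — each event is 17 hours after the previous one.
2003-12-20 23:00 + 17 h = 2003-12-21 16:00.
2003-12-21 16:00 + 17 h = 2003-12-22 09:00.
2003-12-22 09:00 + 17 h = 2003-12-23 02:00.
2003-12-23 02:00 + 17 h = 2003-12-23 19:00.
2003-12-23 19:00 + 17 h = 2003-12-24 12:00.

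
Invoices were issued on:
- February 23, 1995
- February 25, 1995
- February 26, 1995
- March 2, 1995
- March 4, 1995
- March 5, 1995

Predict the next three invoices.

Every event lands on a Thursday or Saturday or Sunday (gaps cycle 2, 1, 4, 2, 1).
So the schedule is: every Thursday, Saturday and Sunday.
The following Thursday is March 9, 1995.
Next Saturday: March 11, 1995.
The following Sunday is March 12, 1995.

March 9, 1995; March 11, 1995; March 12, 1995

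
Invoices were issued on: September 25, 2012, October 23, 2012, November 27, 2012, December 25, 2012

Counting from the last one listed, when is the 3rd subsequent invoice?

These are Tuesdays at 28- or 35-day spacing (28, 35, 28).
The pattern: 4th Tuesday of the month.
4th Tuesday of January 2013: January 22, 2013.
February 2013 — 4th Tuesday is February 26, 2013.
4th Tuesday of March 2013: March 26, 2013.

March 26, 2013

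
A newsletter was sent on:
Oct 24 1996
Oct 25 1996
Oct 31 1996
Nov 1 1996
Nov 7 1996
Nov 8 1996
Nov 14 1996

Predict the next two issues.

Gaps: 1, 6, 1, 6, 1, 6 days — not constant, but cyclic with period 2.
The events fall on every Thursday and Friday.
The following Friday is Nov 15 1996.
Next Thursday: Nov 21 1996.

Nov 15 1996, Nov 21 1996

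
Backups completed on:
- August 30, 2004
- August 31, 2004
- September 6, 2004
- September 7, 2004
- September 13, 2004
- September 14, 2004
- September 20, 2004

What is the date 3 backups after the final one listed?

September 28, 2004

Every event lands on a Monday or Tuesday (gaps cycle 1, 6, 1, 6, 1, 6).
So the schedule is: every Monday and Tuesday.
The following Tuesday is September 21, 2004.
The following Monday is September 27, 2004.
The following Tuesday is September 28, 2004.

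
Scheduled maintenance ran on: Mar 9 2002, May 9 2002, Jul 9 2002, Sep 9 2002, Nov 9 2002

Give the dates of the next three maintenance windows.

Jan 9 2003, Mar 9 2003, May 9 2003

Gaps: 61, 61, 62, 61 days — not constant. Every event is on the 9th of the month.
Pattern: the 9th of every 2 months.
January 2003: Jan 9 2003.
March 2003: Mar 9 2003.
Next: May 2003 → May 9 2003.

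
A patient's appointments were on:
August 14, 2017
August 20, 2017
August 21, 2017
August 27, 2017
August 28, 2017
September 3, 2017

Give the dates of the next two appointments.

September 4, 2017; September 10, 2017

Gaps: 6, 1, 6, 1, 6 days — not constant, but cyclic with period 2.
The events fall on every Monday and Sunday.
The following Monday is September 4, 2017.
The following Sunday is September 10, 2017.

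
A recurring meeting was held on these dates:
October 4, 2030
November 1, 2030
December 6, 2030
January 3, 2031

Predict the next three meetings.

February 7, 2031; March 7, 2031; April 4, 2031

Gaps: 28, 35, 28 days — a mix of 28 and 35. Every date is a Friday.
Each is the 1st Friday of its month.
February 2031 — 1st Friday is February 7, 2031.
1st Friday of March 2031: March 7, 2031.
1st Friday of April 2031: April 4, 2031.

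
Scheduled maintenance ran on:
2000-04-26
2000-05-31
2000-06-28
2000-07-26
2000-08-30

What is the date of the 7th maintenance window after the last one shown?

These are Wednesdays with 35, 28, 28, 35-day gaps.
Each is the final Wednesday of its month — 2000-05-31 is past the 28th, so '4th Wednesday' doesn't fit.
September 2000 ends with Wednesday 2000-09-27.
October 2000 ends with Wednesday 2000-10-25.
November 2000 ends with Wednesday 2000-11-29.
December 2000 ends with Wednesday 2000-12-27.
January 2001 ends with Wednesday 2001-01-31.
February 2001 ends with Wednesday 2001-02-28.
March 2001 ends with Wednesday 2001-03-28.

2001-03-28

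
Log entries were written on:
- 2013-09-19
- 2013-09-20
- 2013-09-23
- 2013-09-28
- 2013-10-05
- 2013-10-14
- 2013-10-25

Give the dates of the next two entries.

Intervals are 1, 3, 5, 7, 9, 11 days — an arithmetic progression with common difference 2.
Next gap: 13 days. 2013-10-25 + 13 days = 2013-11-07.
Next gap: 15 days. 2013-11-07 + 15 days = 2013-11-22.

2013-11-07, 2013-11-22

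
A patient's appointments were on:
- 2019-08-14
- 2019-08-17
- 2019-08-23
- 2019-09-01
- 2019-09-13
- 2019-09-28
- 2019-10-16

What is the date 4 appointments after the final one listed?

2020-01-26

The spacing grows by 3 each time: 3, 6, 9, 12, 15, 18 days.
Next gap: 21 days. 2019-10-16 + 21 days = 2019-11-06.
Next gap: 24 days. 2019-11-06 + 24 days = 2019-11-30.
Next gap: 27 days. 2019-11-30 + 27 days = 2019-12-27.
Next gap: 30 days. 2019-12-27 + 30 days = 2020-01-26.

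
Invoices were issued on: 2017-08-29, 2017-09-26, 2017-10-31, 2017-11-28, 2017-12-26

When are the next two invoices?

2018-01-30, 2018-02-27

All Tuesdays; the gaps (28, 35, 28, 28) vary with month length.
This is the last Tuesday of each month.
Last Tuesday of January 2018: 2018-01-30.
February 2018 ends with Tuesday 2018-02-27.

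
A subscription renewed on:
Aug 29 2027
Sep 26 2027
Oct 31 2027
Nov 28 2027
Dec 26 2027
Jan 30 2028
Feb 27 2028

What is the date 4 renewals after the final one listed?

Every date is a Sunday; gaps 28, 35, 28, 28, 35, 28 days.
Each is the last Sunday of its month (at least one falls on the 29th or later, ruling out '4th Sunday').
Last Sunday of March 2028: Mar 26 2028.
April 2028 ends with Sunday Apr 30 2028.
Last Sunday of May 2028: May 28 2028.
June 2028 ends with Sunday Jun 25 2028.

Jun 25 2028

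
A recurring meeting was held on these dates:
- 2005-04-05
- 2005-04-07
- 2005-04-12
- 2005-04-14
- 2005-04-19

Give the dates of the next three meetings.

2005-04-21, 2005-04-26, 2005-04-28

Every event lands on a Tuesday or Thursday (gaps cycle 2, 5, 2, 5).
So the schedule is: every Tuesday and Thursday.
Next Thursday: 2005-04-21.
The following Tuesday is 2005-04-26.
Next Thursday: 2005-04-28.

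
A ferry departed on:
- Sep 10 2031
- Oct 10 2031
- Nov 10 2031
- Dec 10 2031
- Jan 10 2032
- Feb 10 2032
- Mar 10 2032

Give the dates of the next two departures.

Each date is the 10th; the gaps (30, 31, 30, 31, 31, 29) track the month lengths.
The rule is the 10th of each month.
Next: April 2032 → Apr 10 2032.
Next: May 2032 → May 10 2032.

Apr 10 2032, May 10 2032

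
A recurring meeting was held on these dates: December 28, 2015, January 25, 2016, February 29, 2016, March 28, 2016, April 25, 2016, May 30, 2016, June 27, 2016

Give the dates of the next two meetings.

Every date is a Monday; gaps 28, 35, 28, 28, 35, 28 days.
Each is the last Monday of its month (at least one falls on the 29th or later, ruling out '4th Monday').
July 2016 ends with Monday July 25, 2016.
Last Monday of August 2016: August 29, 2016.

July 25, 2016; August 29, 2016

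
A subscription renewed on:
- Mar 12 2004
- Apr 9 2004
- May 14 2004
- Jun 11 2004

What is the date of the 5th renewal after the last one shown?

Gaps: 28, 35, 28 days — a mix of 28 and 35. Every date is a Friday.
Each is the 2nd Friday of its month.
July 2004 — 2nd Friday is Jul 9 2004.
August 2004 — 2nd Friday is Aug 13 2004.
2nd Friday of September 2004: Sep 10 2004.
2nd Friday of October 2004: Oct 8 2004.
2nd Friday of November 2004: Nov 12 2004.

Nov 12 2004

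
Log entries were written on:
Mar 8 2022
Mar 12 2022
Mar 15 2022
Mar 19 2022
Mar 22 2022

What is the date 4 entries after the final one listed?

Apr 5 2022

The gap pattern 4, 3, 4, 3 repeats every 2 events.
These are the Tuesdays and Saturdays of each week.
The following Saturday is Mar 26 2022.
The following Tuesday is Mar 29 2022.
Next Saturday: Apr 2 2022.
The following Tuesday is Apr 5 2022.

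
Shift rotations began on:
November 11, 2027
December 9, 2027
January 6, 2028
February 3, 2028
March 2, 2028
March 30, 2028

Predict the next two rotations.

April 27, 2028; May 25, 2028

The spacing is 28, 28, 28, 28, 28 days — always 28 days.
March 30, 2028 + 28 days = April 27, 2028.
April 27, 2028 + 28 days = May 25, 2028.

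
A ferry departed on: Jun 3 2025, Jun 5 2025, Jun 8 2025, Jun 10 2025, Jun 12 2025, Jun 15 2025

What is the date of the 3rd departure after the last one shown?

Every event lands on a Tuesday or Thursday or Sunday (gaps cycle 2, 3, 2, 2, 3).
So the schedule is: every Tuesday, Thursday and Sunday.
The following Tuesday is Jun 17 2025.
The following Thursday is Jun 19 2025.
The following Sunday is Jun 22 2025.

Jun 22 2025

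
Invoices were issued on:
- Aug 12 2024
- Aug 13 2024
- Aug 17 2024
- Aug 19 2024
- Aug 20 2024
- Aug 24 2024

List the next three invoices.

Gaps: 1, 4, 2, 1, 4 days — not constant, but cyclic with period 3.
The events fall on every Monday, Tuesday and Saturday.
Next Monday: Aug 26 2024.
Next Tuesday: Aug 27 2024.
Next Saturday: Aug 31 2024.

Aug 26 2024, Aug 27 2024, Aug 31 2024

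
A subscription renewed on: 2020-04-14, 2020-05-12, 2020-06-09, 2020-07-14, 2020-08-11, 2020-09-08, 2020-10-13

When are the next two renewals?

2020-11-10, 2020-12-08

These are Tuesdays at 28- or 35-day spacing (28, 28, 35, 28, 28, 35).
The pattern: 2nd Tuesday of the month.
November 2020 — 2nd Tuesday is 2020-11-10.
2nd Tuesday of December 2020: 2020-12-08.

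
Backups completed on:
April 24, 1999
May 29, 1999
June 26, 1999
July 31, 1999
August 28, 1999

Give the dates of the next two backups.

September 25, 1999; October 30, 1999

All Saturdays; the gaps (35, 28, 35, 28) vary with month length.
This is the last Saturday of each month.
September 1999 ends with Saturday September 25, 1999.
Last Saturday of October 1999: October 30, 1999.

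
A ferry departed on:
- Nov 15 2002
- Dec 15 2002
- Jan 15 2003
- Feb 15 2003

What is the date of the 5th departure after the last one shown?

Each date is the 15th; the gaps (30, 31, 31) track the month lengths.
The rule is the 15th of each month.
Next: March 2003 → Mar 15 2003.
April 2003: Apr 15 2003.
Next: May 2003 → May 15 2003.
Next: June 2003 → Jun 15 2003.
July 2003: Jul 15 2003.

Jul 15 2003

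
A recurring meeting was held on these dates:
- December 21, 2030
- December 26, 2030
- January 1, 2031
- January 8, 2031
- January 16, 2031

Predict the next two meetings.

The spacing grows by 1 each time: 5, 6, 7, 8 days.
Next gap: 9 days. January 16, 2031 + 9 days = January 25, 2031.
Next gap: 10 days. January 25, 2031 + 10 days = February 4, 2031.

January 25, 2031; February 4, 2031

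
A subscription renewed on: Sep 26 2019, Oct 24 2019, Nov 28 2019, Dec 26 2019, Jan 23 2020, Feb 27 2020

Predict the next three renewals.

Gaps: 28, 35, 28, 28, 35 days — a mix of 28 and 35. Every date is a Thursday.
Each is the 4th Thursday of its month.
March 2020 — 4th Thursday is Mar 26 2020.
4th Thursday of April 2020: Apr 23 2020.
4th Thursday of May 2020: May 28 2020.

Mar 26 2020, Apr 23 2020, May 28 2020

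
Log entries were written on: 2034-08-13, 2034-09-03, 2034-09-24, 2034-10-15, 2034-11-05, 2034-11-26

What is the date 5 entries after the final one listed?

2035-03-11

The spacing is 21, 21, 21, 21, 21 days — always 21 days.
2034-11-26 + 21 days = 2034-12-17.
2034-12-17 + 21 days = 2035-01-07.
2035-01-07 + 21 days = 2035-01-28.
2035-01-28 + 21 days = 2035-02-18.
2035-02-18 + 21 days = 2035-03-11.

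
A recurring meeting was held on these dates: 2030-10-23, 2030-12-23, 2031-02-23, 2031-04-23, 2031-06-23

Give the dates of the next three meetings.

Gaps: 61, 62, 59, 61 days — not constant. Every event is on the 23rd of the month.
Pattern: the 23rd of every 2 months.
Next: August 2031 → 2031-08-23.
Next: October 2031 → 2031-10-23.
December 2031: 2031-12-23.

2031-08-23, 2031-10-23, 2031-12-23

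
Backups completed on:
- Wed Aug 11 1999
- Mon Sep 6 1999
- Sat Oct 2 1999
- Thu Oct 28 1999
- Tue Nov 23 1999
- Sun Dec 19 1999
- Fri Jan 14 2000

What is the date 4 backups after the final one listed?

Gaps between consecutive events: 26, 26, 26, 26, 26, 26 days — a constant 26-day interval.
Fri Jan 14 2000 + 26 days = Wed Feb 9 2000.
Wed Feb 9 2000 + 26 days = Mon Mar 6 2000.
Mon Mar 6 2000 + 26 days = Sat Apr 1 2000.
Sat Apr 1 2000 + 26 days = Thu Apr 27 2000.

Thu Apr 27 2000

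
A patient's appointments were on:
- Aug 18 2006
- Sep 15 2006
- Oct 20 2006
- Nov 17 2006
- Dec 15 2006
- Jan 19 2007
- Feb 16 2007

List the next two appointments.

All dates are Fridays, 28, 35, 28, 28, 35, 28 days apart.
Specifically, the 3rd Friday of each month.
3rd Friday of March 2007: Mar 16 2007.
3rd Friday of April 2007: Apr 20 2007.

Mar 16 2007, Apr 20 2007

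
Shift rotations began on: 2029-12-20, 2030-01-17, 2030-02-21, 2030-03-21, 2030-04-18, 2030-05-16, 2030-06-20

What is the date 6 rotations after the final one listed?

Gaps: 28, 35, 28, 28, 28, 35 days — a mix of 28 and 35. Every date is a Thursday.
Each is the 3rd Thursday of its month.
3rd Thursday of July 2030: 2030-07-18.
August 2030 — 3rd Thursday is 2030-08-15.
3rd Thursday of September 2030: 2030-09-19.
October 2030 — 3rd Thursday is 2030-10-17.
November 2030 — 3rd Thursday is 2030-11-21.
December 2030 — 3rd Thursday is 2030-12-19.

2030-12-19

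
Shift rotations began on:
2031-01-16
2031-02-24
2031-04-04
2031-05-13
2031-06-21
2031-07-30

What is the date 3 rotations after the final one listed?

Gaps between consecutive events: 39, 39, 39, 39, 39 days — a constant 39-day interval.
2031-07-30 + 39 days = 2031-09-07.
2031-09-07 + 39 days = 2031-10-16.
2031-10-16 + 39 days = 2031-11-24.

2031-11-24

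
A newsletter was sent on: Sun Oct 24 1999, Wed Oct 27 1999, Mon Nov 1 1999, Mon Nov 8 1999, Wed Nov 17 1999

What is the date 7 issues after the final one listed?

Wed Mar 15 2000

Gaps: 3, 5, 7, 9 days — each gap is 2 larger than the previous one.
Next gap: 11 days. Wed Nov 17 1999 + 11 days = Sun Nov 28 1999.
Next gap: 13 days. Sun Nov 28 1999 + 13 days = Sat Dec 11 1999.
Next gap: 15 days. Sat Dec 11 1999 + 15 days = Sun Dec 26 1999.
Next gap: 17 days. Sun Dec 26 1999 + 17 days = Wed Jan 12 2000.
Next gap: 19 days. Wed Jan 12 2000 + 19 days = Mon Jan 31 2000.
Next gap: 21 days. Mon Jan 31 2000 + 21 days = Mon Feb 21 2000.
Next gap: 23 days. Mon Feb 21 2000 + 23 days = Wed Mar 15 2000.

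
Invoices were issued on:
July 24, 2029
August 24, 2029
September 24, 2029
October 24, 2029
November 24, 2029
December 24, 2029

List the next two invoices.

Gaps: 31, 31, 30, 31, 30 days — not constant. Every event is on the 24th of the month.
Pattern: the 24th of each month.
Next: January 2030 → January 24, 2030.
February 2030: February 24, 2030.

January 24, 2030; February 24, 2030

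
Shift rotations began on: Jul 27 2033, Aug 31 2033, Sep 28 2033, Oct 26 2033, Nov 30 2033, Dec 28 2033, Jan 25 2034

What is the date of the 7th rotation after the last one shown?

Aug 30 2034

All Wednesdays; the gaps (35, 28, 28, 35, 28, 28) vary with month length.
This is the last Wednesday of each month.
Last Wednesday of February 2034: Feb 22 2034.
Last Wednesday of March 2034: Mar 29 2034.
Last Wednesday of April 2034: Apr 26 2034.
May 2034 ends with Wednesday May 31 2034.
Last Wednesday of June 2034: Jun 28 2034.
July 2034 ends with Wednesday Jul 26 2034.
Last Wednesday of August 2034: Aug 30 2034.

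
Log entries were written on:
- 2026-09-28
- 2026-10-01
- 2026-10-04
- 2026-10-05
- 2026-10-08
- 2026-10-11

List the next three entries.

The gap pattern 3, 3, 1, 3, 3 repeats every 3 events.
These are the Mondays, Thursdays and Sundays of each week.
The following Monday is 2026-10-12.
The following Thursday is 2026-10-15.
The following Sunday is 2026-10-18.

2026-10-12, 2026-10-15, 2026-10-18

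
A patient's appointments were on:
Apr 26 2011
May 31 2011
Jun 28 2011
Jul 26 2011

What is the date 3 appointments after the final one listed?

Every date is a Tuesday; gaps 35, 28, 28 days.
Each is the last Tuesday of its month (at least one falls on the 29th or later, ruling out '4th Tuesday').
August 2011 ends with Tuesday Aug 30 2011.
Last Tuesday of September 2011: Sep 27 2011.
Last Tuesday of October 2011: Oct 25 2011.

Oct 25 2011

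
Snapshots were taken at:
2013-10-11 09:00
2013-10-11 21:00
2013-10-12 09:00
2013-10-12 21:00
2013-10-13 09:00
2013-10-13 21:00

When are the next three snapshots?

Spacing: 12, 12, 12, 12, 12 h — constant 12 h.
2013-10-13 21:00 + 12 h = 2013-10-14 09:00.
2013-10-14 09:00 + 12 h = 2013-10-14 21:00.
2013-10-14 21:00 + 12 h = 2013-10-15 09:00.

2013-10-14 09:00, 2013-10-14 21:00, 2013-10-15 09:00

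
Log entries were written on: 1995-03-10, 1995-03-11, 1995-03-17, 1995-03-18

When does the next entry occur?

1995-03-24

Gaps: 1, 6, 1 days — not constant, but cyclic with period 2.
The events fall on every Friday and Saturday.
The following Friday is 1995-03-24.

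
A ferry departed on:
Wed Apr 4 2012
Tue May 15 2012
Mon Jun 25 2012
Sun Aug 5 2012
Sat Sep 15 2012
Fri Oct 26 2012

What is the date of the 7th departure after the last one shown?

Every event comes 41 days after the last (41, 41, 41, 41, 41).
Fri Oct 26 2012 + 41 days = Thu Dec 6 2012.
Thu Dec 6 2012 + 41 days = Wed Jan 16 2013.
Wed Jan 16 2013 + 41 days = Tue Feb 26 2013.
Tue Feb 26 2013 + 41 days = Mon Apr 8 2013.
Mon Apr 8 2013 + 41 days = Sun May 19 2013.
Sun May 19 2013 + 41 days = Sat Jun 29 2013.
Sat Jun 29 2013 + 41 days = Fri Aug 9 2013.

Fri Aug 9 2013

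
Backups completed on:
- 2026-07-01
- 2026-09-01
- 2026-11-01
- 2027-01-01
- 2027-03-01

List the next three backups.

Each date is the 1st; the gaps (62, 61, 61, 59) track the month lengths.
The rule is the 1st of every 2 months.
Next: May 2027 → 2027-05-01.
Next: July 2027 → 2027-07-01.
September 2027: 2027-09-01.

2027-05-01, 2027-07-01, 2027-09-01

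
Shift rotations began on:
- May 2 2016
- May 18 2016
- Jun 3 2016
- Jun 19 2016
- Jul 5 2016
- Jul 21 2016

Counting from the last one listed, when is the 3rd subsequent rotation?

The spacing is 16, 16, 16, 16, 16 days — always 16 days.
Jul 21 2016 + 16 days = Aug 6 2016.
Aug 6 2016 + 16 days = Aug 22 2016.
Aug 22 2016 + 16 days = Sep 7 2016.

Sep 7 2016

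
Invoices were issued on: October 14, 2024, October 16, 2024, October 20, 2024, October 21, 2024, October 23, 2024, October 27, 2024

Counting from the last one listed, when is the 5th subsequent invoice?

The gap pattern 2, 4, 1, 2, 4 repeats every 3 events.
These are the Mondays, Wednesdays and Sundays of each week.
The following Monday is October 28, 2024.
The following Wednesday is October 30, 2024.
Next Sunday: November 3, 2024.
The following Monday is November 4, 2024.
Next Wednesday: November 6, 2024.

November 6, 2024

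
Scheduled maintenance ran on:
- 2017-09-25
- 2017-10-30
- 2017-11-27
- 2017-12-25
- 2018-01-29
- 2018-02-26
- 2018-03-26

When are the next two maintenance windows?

2018-04-30, 2018-05-28

Every date is a Monday; gaps 35, 28, 28, 35, 28, 28 days.
Each is the last Monday of its month (at least one falls on the 29th or later, ruling out '4th Monday').
Last Monday of April 2018: 2018-04-30.
May 2018 ends with Monday 2018-05-28.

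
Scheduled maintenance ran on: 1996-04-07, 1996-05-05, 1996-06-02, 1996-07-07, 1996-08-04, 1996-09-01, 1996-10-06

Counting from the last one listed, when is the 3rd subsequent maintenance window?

1997-01-05

All dates are Sundays, 28, 28, 35, 28, 28, 35 days apart.
Specifically, the 1st Sunday of each month.
1st Sunday of November 1996: 1996-11-03.
1st Sunday of December 1996: 1996-12-01.
1st Sunday of January 1997: 1997-01-05.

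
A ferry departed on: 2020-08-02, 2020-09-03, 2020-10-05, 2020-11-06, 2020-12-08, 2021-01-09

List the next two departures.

The spacing is 32, 32, 32, 32, 32 days — always 32 days.
2021-01-09 + 32 days = 2021-02-10.
2021-02-10 + 32 days = 2021-03-14.

2021-02-10, 2021-03-14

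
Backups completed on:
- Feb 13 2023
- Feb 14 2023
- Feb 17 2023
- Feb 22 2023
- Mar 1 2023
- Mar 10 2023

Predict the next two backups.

Gaps: 1, 3, 5, 7, 9 days — each gap is 2 larger than the previous one.
Next gap: 11 days. Mar 10 2023 + 11 days = Mar 21 2023.
Next gap: 13 days. Mar 21 2023 + 13 days = Apr 3 2023.

Mar 21 2023, Apr 3 2023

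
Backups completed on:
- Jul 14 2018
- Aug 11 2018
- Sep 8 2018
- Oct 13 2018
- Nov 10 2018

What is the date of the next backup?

Dec 8 2018

Gaps: 28, 28, 35, 28 days — a mix of 28 and 35. Every date is a Saturday.
Each is the 2nd Saturday of its month.
2nd Saturday of December 2018: Dec 8 2018.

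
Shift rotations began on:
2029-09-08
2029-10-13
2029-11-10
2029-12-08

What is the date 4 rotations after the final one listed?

2030-04-13

These are Saturdays at 28- or 35-day spacing (35, 28, 28).
The pattern: 2nd Saturday of the month.
2nd Saturday of January 2030: 2030-01-12.
February 2030 — 2nd Saturday is 2030-02-09.
March 2030 — 2nd Saturday is 2030-03-09.
2nd Saturday of April 2030: 2030-04-13.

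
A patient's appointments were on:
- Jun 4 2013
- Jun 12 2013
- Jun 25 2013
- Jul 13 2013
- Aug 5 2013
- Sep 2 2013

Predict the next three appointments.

Oct 5 2013, Nov 12 2013, Dec 25 2013

The spacing grows by 5 each time: 8, 13, 18, 23, 28 days.
Next gap: 33 days. Sep 2 2013 + 33 days = Oct 5 2013.
Next gap: 38 days. Oct 5 2013 + 38 days = Nov 12 2013.
Next gap: 43 days. Nov 12 2013 + 43 days = Dec 25 2013.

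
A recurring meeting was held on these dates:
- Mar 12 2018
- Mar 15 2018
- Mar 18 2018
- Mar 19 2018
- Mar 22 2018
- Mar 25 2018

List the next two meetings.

The gap pattern 3, 3, 1, 3, 3 repeats every 3 events.
These are the Mondays, Thursdays and Sundays of each week.
Next Monday: Mar 26 2018.
The following Thursday is Mar 29 2018.

Mar 26 2018, Mar 29 2018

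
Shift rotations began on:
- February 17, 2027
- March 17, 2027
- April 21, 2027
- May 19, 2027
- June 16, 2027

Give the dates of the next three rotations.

July 21, 2027; August 18, 2027; September 15, 2027

These are Wednesdays at 28- or 35-day spacing (28, 35, 28, 28).
The pattern: 3rd Wednesday of the month.
July 2027 — 3rd Wednesday is July 21, 2027.
August 2027 — 3rd Wednesday is August 18, 2027.
3rd Wednesday of September 2027: September 15, 2027.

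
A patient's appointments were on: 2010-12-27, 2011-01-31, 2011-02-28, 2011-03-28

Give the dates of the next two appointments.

These are Mondays with 35, 28, 28-day gaps.
Each is the final Monday of its month — 2011-01-31 is past the 28th, so '4th Monday' doesn't fit.
Last Monday of April 2011: 2011-04-25.
Last Monday of May 2011: 2011-05-30.

2011-04-25, 2011-05-30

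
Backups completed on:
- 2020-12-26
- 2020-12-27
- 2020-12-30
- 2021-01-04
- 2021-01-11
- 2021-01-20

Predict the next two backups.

Intervals are 1, 3, 5, 7, 9 days — an arithmetic progression with common difference 2.
Next gap: 11 days. 2021-01-20 + 11 days = 2021-01-31.
Next gap: 13 days. 2021-01-31 + 13 days = 2021-02-13.

2021-01-31, 2021-02-13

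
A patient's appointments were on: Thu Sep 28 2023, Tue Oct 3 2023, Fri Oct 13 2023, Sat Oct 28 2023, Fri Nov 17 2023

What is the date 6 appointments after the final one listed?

Sat Jun 29 2024

Intervals are 5, 10, 15, 20 days — an arithmetic progression with common difference 5.
Next gap: 25 days. Fri Nov 17 2023 + 25 days = Tue Dec 12 2023.
Next gap: 30 days. Tue Dec 12 2023 + 30 days = Thu Jan 11 2024.
Next gap: 35 days. Thu Jan 11 2024 + 35 days = Thu Feb 15 2024.
Next gap: 40 days. Thu Feb 15 2024 + 40 days = Tue Mar 26 2024.
Next gap: 45 days. Tue Mar 26 2024 + 45 days = Fri May 10 2024.
Next gap: 50 days. Fri May 10 2024 + 50 days = Sat Jun 29 2024.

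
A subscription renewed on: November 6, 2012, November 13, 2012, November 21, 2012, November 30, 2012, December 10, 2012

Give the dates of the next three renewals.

December 21, 2012; January 2, 2013; January 15, 2013

Gaps: 7, 8, 9, 10 days — each gap is 1 larger than the previous one.
Next gap: 11 days. December 10, 2012 + 11 days = December 21, 2012.
Next gap: 12 days. December 21, 2012 + 12 days = January 2, 2013.
Next gap: 13 days. January 2, 2013 + 13 days = January 15, 2013.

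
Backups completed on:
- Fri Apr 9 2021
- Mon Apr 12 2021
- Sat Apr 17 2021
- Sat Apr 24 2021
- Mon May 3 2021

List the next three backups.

The spacing grows by 2 each time: 3, 5, 7, 9 days.
Next gap: 11 days. Mon May 3 2021 + 11 days = Fri May 14 2021.
Next gap: 13 days. Fri May 14 2021 + 13 days = Thu May 27 2021.
Next gap: 15 days. Thu May 27 2021 + 15 days = Fri Jun 11 2021.

Fri May 14 2021, Thu May 27 2021, Fri Jun 11 2021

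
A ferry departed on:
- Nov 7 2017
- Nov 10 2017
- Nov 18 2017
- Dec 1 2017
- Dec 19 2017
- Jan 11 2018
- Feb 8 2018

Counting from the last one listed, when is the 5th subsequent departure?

The spacing grows by 5 each time: 3, 8, 13, 18, 23, 28 days.
Next gap: 33 days. Feb 8 2018 + 33 days = Mar 13 2018.
Next gap: 38 days. Mar 13 2018 + 38 days = Apr 20 2018.
Next gap: 43 days. Apr 20 2018 + 43 days = Jun 2 2018.
Next gap: 48 days. Jun 2 2018 + 48 days = Jul 20 2018.
Next gap: 53 days. Jul 20 2018 + 53 days = Sep 11 2018.

Sep 11 2018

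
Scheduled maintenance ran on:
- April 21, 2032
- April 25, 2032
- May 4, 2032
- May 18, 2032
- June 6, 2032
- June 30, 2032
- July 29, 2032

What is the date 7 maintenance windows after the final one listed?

July 7, 2033

Intervals are 4, 9, 14, 19, 24, 29 days — an arithmetic progression with common difference 5.
Next gap: 34 days. July 29, 2032 + 34 days = September 1, 2032.
Next gap: 39 days. September 1, 2032 + 39 days = October 10, 2032.
Next gap: 44 days. October 10, 2032 + 44 days = November 23, 2032.
Next gap: 49 days. November 23, 2032 + 49 days = January 11, 2033.
Next gap: 54 days. January 11, 2033 + 54 days = March 6, 2033.
Next gap: 59 days. March 6, 2033 + 59 days = May 4, 2033.
Next gap: 64 days. May 4, 2033 + 64 days = July 7, 2033.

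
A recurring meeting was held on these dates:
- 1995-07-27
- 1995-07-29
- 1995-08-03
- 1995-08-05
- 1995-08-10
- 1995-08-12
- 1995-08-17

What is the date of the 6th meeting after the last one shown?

1995-09-07

Gaps: 2, 5, 2, 5, 2, 5 days — not constant, but cyclic with period 2.
The events fall on every Thursday and Saturday.
Next Saturday: 1995-08-19.
The following Thursday is 1995-08-24.
The following Saturday is 1995-08-26.
Next Thursday: 1995-08-31.
The following Saturday is 1995-09-02.
Next Thursday: 1995-09-07.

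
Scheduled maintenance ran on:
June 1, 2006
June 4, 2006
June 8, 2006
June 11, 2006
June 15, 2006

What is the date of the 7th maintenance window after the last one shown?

The gap pattern 3, 4, 3, 4 repeats every 2 events.
These are the Thursdays and Sundays of each week.
Next Sunday: June 18, 2006.
Next Thursday: June 22, 2006.
Next Sunday: June 25, 2006.
The following Thursday is June 29, 2006.
The following Sunday is July 2, 2006.
Next Thursday: July 6, 2006.
The following Sunday is July 9, 2006.

July 9, 2006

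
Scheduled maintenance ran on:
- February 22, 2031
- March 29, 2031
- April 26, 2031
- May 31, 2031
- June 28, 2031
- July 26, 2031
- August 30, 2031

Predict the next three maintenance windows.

Every date is a Saturday; gaps 35, 28, 35, 28, 28, 35 days.
Each is the last Saturday of its month (at least one falls on the 29th or later, ruling out '4th Saturday').
Last Saturday of September 2031: September 27, 2031.
Last Saturday of October 2031: October 25, 2031.
November 2031 ends with Saturday November 29, 2031.

September 27, 2031; October 25, 2031; November 29, 2031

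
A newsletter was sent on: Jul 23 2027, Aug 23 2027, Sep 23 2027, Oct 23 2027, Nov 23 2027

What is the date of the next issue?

Gaps: 31, 31, 30, 31 days — not constant. Every event is on the 23rd of the month.
Pattern: the 23rd of each month.
Next: December 2027 → Dec 23 2027.

Dec 23 2027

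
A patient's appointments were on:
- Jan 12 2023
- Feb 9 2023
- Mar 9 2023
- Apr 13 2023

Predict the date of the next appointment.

These are Thursdays at 28- or 35-day spacing (28, 28, 35).
The pattern: 2nd Thursday of the month.
May 2023 — 2nd Thursday is May 11 2023.

May 11 2023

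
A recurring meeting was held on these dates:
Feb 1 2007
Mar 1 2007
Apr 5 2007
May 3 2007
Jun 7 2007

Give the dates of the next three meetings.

These are Thursdays at 28- or 35-day spacing (28, 35, 28, 35).
The pattern: 1st Thursday of the month.
July 2007 — 1st Thursday is Jul 5 2007.
August 2007 — 1st Thursday is Aug 2 2007.
September 2007 — 1st Thursday is Sep 6 2007.

Jul 5 2007, Aug 2 2007, Sep 6 2007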